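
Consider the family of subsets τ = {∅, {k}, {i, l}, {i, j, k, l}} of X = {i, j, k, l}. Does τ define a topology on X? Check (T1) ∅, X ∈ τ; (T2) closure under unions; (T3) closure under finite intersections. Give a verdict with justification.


τ is NOT a topology on X.

Axiom (T1): ∅ ∈ τ? Yes; X ∈ τ? Yes.
Axiom (T2/T3): check pairwise unions and intersections of members of τ.
Counterexample for (T2): {k} ∪ {i, l} = {i, k, l} ∉ τ. Therefore τ is NOT a topology.


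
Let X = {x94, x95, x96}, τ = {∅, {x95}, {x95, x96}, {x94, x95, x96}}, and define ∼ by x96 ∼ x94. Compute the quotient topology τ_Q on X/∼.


X/∼ = {[x94=x96], [x95]}; |τ_Q| = 3.

Equivalence classes: [x94=x96], [x95].
Quotient map π: X → X/∼ sends x94 ↦ [x94=x96], x95 ↦ [x95], x96 ↦ [x94=x96].
For each subset V ⊆ X/∼, compute π^{-1}(V) ⊆ X and check whether π^{-1}(V) ∈ τ. V is open in τ_Q iff π^{-1}(V) ∈ τ.
  V = {}: π^{-1}(V) = ∅ ∈ τ ✓.
  V = {[x94=x96]}: π^{-1}(V) = {x94, x96} ∉ τ ✗.
  V = {[x95]}: π^{-1}(V) = {x95} ∈ τ ✓.
  V = {[x94=x96], [x95]}: π^{-1}(V) = {x94, x95, x96} ∈ τ ✓.
Open sets in the quotient: τ_Q = {{}, {[x95]}, {[x94=x96], [x95]}} (3 elements).


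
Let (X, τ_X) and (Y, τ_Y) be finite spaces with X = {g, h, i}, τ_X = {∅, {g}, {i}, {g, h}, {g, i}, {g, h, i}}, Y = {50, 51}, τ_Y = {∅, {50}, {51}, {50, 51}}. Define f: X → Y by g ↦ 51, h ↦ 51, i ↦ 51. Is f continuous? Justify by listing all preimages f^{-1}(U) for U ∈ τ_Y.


f IS continuous.

Compute f^{-1}(U) for each U ∈ τ_Y:
  U = ∅: f^{-1}(U) = ∅ ∈ τ_X ✓.
  U = {50}: f^{-1}(U) = ∅ ∈ τ_X ✓.
  U = {51}: f^{-1}(U) = {g, h, i} ∈ τ_X ✓.
  U = {50, 51}: f^{-1}(U) = {g, h, i} ∈ τ_X ✓.
Every preimage lies in τ_X, so f IS continuous.


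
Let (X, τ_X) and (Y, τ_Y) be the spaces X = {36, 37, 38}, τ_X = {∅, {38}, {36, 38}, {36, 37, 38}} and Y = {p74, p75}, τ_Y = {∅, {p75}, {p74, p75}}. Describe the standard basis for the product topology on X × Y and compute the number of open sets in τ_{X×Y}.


Basis B = {∅ × ∅, {38} × {p75}, {36, 38} × {p75}, {38} × {p74, p75}, {36, 37, 38} × {p75}, {36, 38} × {p74, p75}, {36, 37, 38} × {p74, p75}}; |τ_{X×Y}| = 10.

Enumerate products U × V with U ∈ τ_X, V ∈ τ_Y (deduplicated):
  ∅ × ∅ = {} (∅)
  {38} × {p75} = {(38,p75)}
  {36, 38} × {p75} = {(36,p75), (38,p75)}
  {38} × {p74, p75} = {(38,p74), (38,p75)}
  {36, 37, 38} × {p75} = {(36,p75), (37,p75), (38,p75)}
  {36, 38} × {p74, p75} = {(36,p74), (36,p75), (38,p74), (38,p75)}
  {36, 37, 38} × {p74, p75} = {(36,p74), (36,p75), (37,p74), (37,p75), (38,p74), (38,p75)}
These 7 distinct sets form the basis B.
Close under arbitrary unions to get τ_{X×Y}; counting gives |τ_{X×Y}| = 10.


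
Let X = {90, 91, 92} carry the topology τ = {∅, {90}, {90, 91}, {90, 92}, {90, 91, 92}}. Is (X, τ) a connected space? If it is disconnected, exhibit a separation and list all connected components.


(X, τ) is connected.

Find clopen sets (U ∈ τ with X ∖ U ∈ τ):
  U = ∅, X ∖ U = {90, 91, 92} — both open, so U is clopen.
  U = {90, 91, 92}, X ∖ U = ∅ — both open, so U is clopen.
Only trivial clopens (∅ and X) exist, so (X, τ) is connected.
Compute connected components by grouping points that agree on all clopens:
  component: {90, 91, 92}


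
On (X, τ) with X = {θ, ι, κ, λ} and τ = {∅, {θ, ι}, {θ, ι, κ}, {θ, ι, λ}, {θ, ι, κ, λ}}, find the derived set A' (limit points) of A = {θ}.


A' = {ι, κ, λ}

For each x ∈ X, list the open sets U ∈ τ with x ∈ U, then check whether U ∩ (A ∖ {x}) ≠ ∅ for every such U.
  x = θ: open {θ, ι} ∋ x has {θ, ι} ∩ (A ∖ {θ}) = ∅, so x is NOT a limit point.
  x = ι: opens ∋ x are {θ, ι}, {θ, ι, κ}, {θ, ι, λ}, {θ, ι, κ, λ}; each meets A ∖ {ι}, so x IS a limit point.
  x = κ: opens ∋ x are {θ, ι, κ}, {θ, ι, κ, λ}; each meets A ∖ {κ}, so x IS a limit point.
  x = λ: opens ∋ x are {θ, ι, λ}, {θ, ι, κ, λ}; each meets A ∖ {λ}, so x IS a limit point.
Collecting: A' = {ι, κ, λ}.


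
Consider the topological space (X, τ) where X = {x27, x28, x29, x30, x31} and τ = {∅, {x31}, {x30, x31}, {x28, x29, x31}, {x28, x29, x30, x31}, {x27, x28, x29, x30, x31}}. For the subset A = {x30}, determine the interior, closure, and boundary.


int(A) = ∅, cl(A) = {x27, x30}, ∂A = {x27, x30}.

Closed sets in (X, τ) are complements of opens:
  closed(X, τ) = {∅, {x27}, {x27, x30}, {x27, x28, x29}, {x27, x28, x29, x30}, {x27, x28, x29, x30, x31}}.
int(A) = ⋃ {U ∈ τ : U ⊆ A}. Opens contained in A: ∅.
Taking the union of these: int(A) = ∅.
cl(A) = ⋂ {C closed : A ⊆ C}. Closed sets containing A: {x27, x30}, {x27, x28, x29, x30}, {x27, x28, x29, x30, x31}.
Intersecting these: cl(A) = {x27, x30}.
∂A = cl(A) ∖ int(A) = {x27, x30} ∖ ∅ = {x27, x30}.


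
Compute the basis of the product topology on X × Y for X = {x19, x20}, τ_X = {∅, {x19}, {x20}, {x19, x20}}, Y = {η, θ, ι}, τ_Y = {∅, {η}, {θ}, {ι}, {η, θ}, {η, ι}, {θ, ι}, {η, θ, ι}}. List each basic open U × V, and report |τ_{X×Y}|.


Basis B = {∅ × ∅, {x19} × {η}, {x19} × {θ}, {x19} × {ι}, {x20} × {η}, {x20} × {θ}, {x20} × {ι}, {x19} × {η, θ}, {x19} × {η, ι}, {x19, x20} × {η}, {x19} × {θ, ι}, {x19, x20} × {θ}, {x19, x20} × {ι}, {x20} × {η, θ}, {x20} × {η, ι}, {x20} × {θ, ι}, {x19} × {η, θ, ι}, {x20} × {η, θ, ι}, {x19, x20} × {η, θ}, {x19, x20} × {η, ι}, {x19, x20} × {θ, ι}, {x19, x20} × {η, θ, ι}}; |τ_{X×Y}| = 64.

Enumerate products U × V with U ∈ τ_X, V ∈ τ_Y (deduplicated):
  ∅ × ∅ = {} (∅)
  {x19} × {η} = {(x19,η)}
  {x19} × {θ} = {(x19,θ)}
  {x19} × {ι} = {(x19,ι)}
  {x20} × {η} = {(x20,η)}
  {x20} × {θ} = {(x20,θ)}
  {x20} × {ι} = {(x20,ι)}
  {x19} × {η, θ} = {(x19,η), (x19,θ)}
  {x19} × {η, ι} = {(x19,η), (x19,ι)}
  {x19, x20} × {η} = {(x19,η), (x20,η)}
  {x19} × {θ, ι} = {(x19,θ), (x19,ι)}
  {x19, x20} × {θ} = {(x19,θ), (x20,θ)}
  {x19, x20} × {ι} = {(x19,ι), (x20,ι)}
  {x20} × {η, θ} = {(x20,η), (x20,θ)}
  {x20} × {η, ι} = {(x20,η), (x20,ι)}
  {x20} × {θ, ι} = {(x20,θ), (x20,ι)}
  {x19} × {η, θ, ι} = {(x19,η), (x19,θ), (x19,ι)}
  {x20} × {η, θ, ι} = {(x20,η), (x20,θ), (x20,ι)}
  {x19, x20} × {η, θ} = {(x19,η), (x19,θ), (x20,η), (x20,θ)}
  {x19, x20} × {η, ι} = {(x19,η), (x19,ι), (x20,η), (x20,ι)}
  {x19, x20} × {θ, ι} = {(x19,θ), (x19,ι), (x20,θ), (x20,ι)}
  {x19, x20} × {η, θ, ι} = {(x19,η), (x19,θ), (x19,ι), (x20,η), (x20,θ), (x20,ι)}
These 22 distinct sets form the basis B.
Close under arbitrary unions to get τ_{X×Y}; counting gives |τ_{X×Y}| = 64.


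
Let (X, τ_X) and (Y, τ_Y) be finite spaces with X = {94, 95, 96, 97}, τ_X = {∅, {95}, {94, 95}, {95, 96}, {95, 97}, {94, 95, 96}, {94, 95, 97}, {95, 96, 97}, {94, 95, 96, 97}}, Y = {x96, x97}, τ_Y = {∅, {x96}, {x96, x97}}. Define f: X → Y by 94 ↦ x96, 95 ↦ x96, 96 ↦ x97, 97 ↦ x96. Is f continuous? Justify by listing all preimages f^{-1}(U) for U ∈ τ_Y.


f IS continuous.

Compute f^{-1}(U) for each U ∈ τ_Y:
  U = ∅: f^{-1}(U) = ∅ ∈ τ_X ✓.
  U = {x96}: f^{-1}(U) = {94, 95, 97} ∈ τ_X ✓.
  U = {x96, x97}: f^{-1}(U) = {94, 95, 96, 97} ∈ τ_X ✓.
Every preimage lies in τ_X, so f IS continuous.


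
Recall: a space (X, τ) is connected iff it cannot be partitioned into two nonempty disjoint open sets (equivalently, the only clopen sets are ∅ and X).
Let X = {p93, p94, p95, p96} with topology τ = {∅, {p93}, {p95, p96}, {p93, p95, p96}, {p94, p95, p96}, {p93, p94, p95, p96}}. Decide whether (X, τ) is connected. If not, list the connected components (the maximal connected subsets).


(X, τ) is disconnected; components = [{p93}, {p94, p95, p96}].

Find clopen sets (U ∈ τ with X ∖ U ∈ τ):
  U = ∅, X ∖ U = {p93, p94, p95, p96} — both open, so U is clopen.
  U = {p93}, X ∖ U = {p94, p95, p96} — both open, so U is clopen.
  U = {p94, p95, p96}, X ∖ U = {p93} — both open, so U is clopen.
  U = {p93, p94, p95, p96}, X ∖ U = ∅ — both open, so U is clopen.
Nontrivial clopen(s) exist: e.g. {p94, p95, p96}. So (X, τ) is disconnected.
Compute connected components by grouping points that agree on all clopens:
  component: {p93}
  component: {p94, p95, p96}


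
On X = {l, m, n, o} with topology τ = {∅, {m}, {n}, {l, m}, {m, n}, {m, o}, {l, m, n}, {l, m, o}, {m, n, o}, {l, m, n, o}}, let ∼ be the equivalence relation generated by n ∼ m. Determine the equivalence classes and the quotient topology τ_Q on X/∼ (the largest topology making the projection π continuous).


X/∼ = {[l], [m=n], [o]}; |τ_Q| = 5.

Equivalence classes: [l], [m=n], [o].
Quotient map π: X → X/∼ sends l ↦ [l], m ↦ [m=n], n ↦ [m=n], o ↦ [o].
For each subset V ⊆ X/∼, compute π^{-1}(V) ⊆ X and check whether π^{-1}(V) ∈ τ. V is open in τ_Q iff π^{-1}(V) ∈ τ.
  V = {}: π^{-1}(V) = ∅ ∈ τ ✓.
  V = {[l]}: π^{-1}(V) = {l} ∉ τ ✗.
  V = {[m=n]}: π^{-1}(V) = {m, n} ∈ τ ✓.
  V = {[l], [m=n]}: π^{-1}(V) = {l, m, n} ∈ τ ✓.
  V = {[o]}: π^{-1}(V) = {o} ∉ τ ✗.
  V = {[l], [o]}: π^{-1}(V) = {l, o} ∉ τ ✗.
  V = {[m=n], [o]}: π^{-1}(V) = {m, n, o} ∈ τ ✓.
  V = {[l], [m=n], [o]}: π^{-1}(V) = {l, m, n, o} ∈ τ ✓.
Open sets in the quotient: τ_Q = {{}, {[m=n]}, {[l], [m=n]}, {[m=n], [o]}, {[l], [m=n], [o]}} (5 elements).


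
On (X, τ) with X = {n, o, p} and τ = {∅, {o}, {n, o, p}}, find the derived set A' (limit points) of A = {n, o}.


A' = {n, p}

For each x ∈ X, list the open sets U ∈ τ with x ∈ U, then check whether U ∩ (A ∖ {x}) ≠ ∅ for every such U.
  x = n: opens ∋ x are {n, o, p}; each meets A ∖ {n}, so x IS a limit point.
  x = o: open {o} ∋ x has {o} ∩ (A ∖ {o}) = ∅, so x is NOT a limit point.
  x = p: opens ∋ x are {n, o, p}; each meets A ∖ {p}, so x IS a limit point.
Collecting: A' = {n, p}.


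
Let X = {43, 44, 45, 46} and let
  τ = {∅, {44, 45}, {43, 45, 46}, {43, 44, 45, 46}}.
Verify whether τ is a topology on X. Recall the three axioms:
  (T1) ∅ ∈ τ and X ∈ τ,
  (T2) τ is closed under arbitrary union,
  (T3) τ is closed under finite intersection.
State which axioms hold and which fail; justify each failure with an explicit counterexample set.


τ is NOT a topology on X.

Axiom (T1): ∅ ∈ τ? Yes; X ∈ τ? Yes.
Axiom (T2/T3): check pairwise unions and intersections of members of τ.
Counterexample for (T3): {44, 45} ∩ {43, 45, 46} = {45} ∉ τ. Therefore τ is NOT a topology.


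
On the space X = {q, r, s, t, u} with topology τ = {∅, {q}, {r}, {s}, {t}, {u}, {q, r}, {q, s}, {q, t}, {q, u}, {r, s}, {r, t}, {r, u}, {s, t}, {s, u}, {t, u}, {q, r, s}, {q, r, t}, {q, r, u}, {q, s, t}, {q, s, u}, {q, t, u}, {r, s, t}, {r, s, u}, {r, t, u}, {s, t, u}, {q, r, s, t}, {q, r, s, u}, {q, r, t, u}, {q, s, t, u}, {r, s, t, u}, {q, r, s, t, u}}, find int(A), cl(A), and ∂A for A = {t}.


int(A) = {t}, cl(A) = {t}, ∂A = ∅.

Closed sets in (X, τ) are complements of opens:
  closed(X, τ) = {∅, {q}, {r}, {s}, {t}, {u}, {q, r}, {q, s}, {q, t}, {q, u}, {r, s}, {r, t}, {r, u}, {s, t}, {s, u}, {t, u}, {q, r, s}, {q, r, t}, {q, r, u}, {q, s, t}, {q, s, u}, {q, t, u}, {r, s, t}, {r, s, u}, {r, t, u}, {s, t, u}, {q, r, s, t}, {q, r, s, u}, {q, r, t, u}, {q, s, t, u}, {r, s, t, u}, {q, r, s, t, u}}.
int(A) = ⋃ {U ∈ τ : U ⊆ A}. Opens contained in A: ∅, {t}.
Taking the union of these: int(A) = {t}.
cl(A) = ⋂ {C closed : A ⊆ C}. Closed sets containing A: {t}, {q, t}, {r, t}, {s, t}, {t, u}, {q, r, t}, {q, s, t}, {q, t, u}, {r, s, t}, {r, t, u}, {s, t, u}, {q, r, s, t}, {q, r, t, u}, {q, s, t, u}, {r, s, t, u}, {q, r, s, t, u}.
Intersecting these: cl(A) = {t}.
∂A = cl(A) ∖ int(A) = {t} ∖ {t} = ∅.


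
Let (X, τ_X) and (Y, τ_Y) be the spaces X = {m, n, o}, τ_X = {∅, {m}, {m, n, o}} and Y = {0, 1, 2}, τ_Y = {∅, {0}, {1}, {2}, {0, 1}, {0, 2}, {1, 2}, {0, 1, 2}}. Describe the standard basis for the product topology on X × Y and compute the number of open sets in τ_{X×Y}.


Basis B = {∅ × ∅, {m} × {0}, {m} × {1}, {m} × {2}, {m} × {0, 1}, {m} × {0, 2}, {m} × {1, 2}, {m} × {0, 1, 2}, {m, n, o} × {0}, {m, n, o} × {1}, {m, n, o} × {2}, {m, n, o} × {0, 1}, {m, n, o} × {0, 2}, {m, n, o} × {1, 2}, {m, n, o} × {0, 1, 2}}; |τ_{X×Y}| = 27.

Enumerate products U × V with U ∈ τ_X, V ∈ τ_Y (deduplicated):
  ∅ × ∅ = {} (∅)
  {m} × {0} = {(m,0)}
  {m} × {1} = {(m,1)}
  {m} × {2} = {(m,2)}
  {m} × {0, 1} = {(m,0), (m,1)}
  {m} × {0, 2} = {(m,0), (m,2)}
  {m} × {1, 2} = {(m,1), (m,2)}
  {m} × {0, 1, 2} = {(m,0), (m,1), (m,2)}
  {m, n, o} × {0} = {(m,0), (n,0), (o,0)}
  {m, n, o} × {1} = {(m,1), (n,1), (o,1)}
  {m, n, o} × {2} = {(m,2), (n,2), (o,2)}
  {m, n, o} × {0, 1} = {(m,0), (m,1), (n,0), (n,1), (o,0), (o,1)}
  {m, n, o} × {0, 2} = {(m,0), (m,2), (n,0), (n,2), (o,0), (o,2)}
  {m, n, o} × {1, 2} = {(m,1), (m,2), (n,1), (n,2), (o,1), (o,2)}
  {m, n, o} × {0, 1, 2} = {(m,0), (m,1), (m,2), (n,0), (n,1), (n,2), (o,0), (o,1), (o,2)}
These 15 distinct sets form the basis B.
Close under arbitrary unions to get τ_{X×Y}; counting gives |τ_{X×Y}| = 27.


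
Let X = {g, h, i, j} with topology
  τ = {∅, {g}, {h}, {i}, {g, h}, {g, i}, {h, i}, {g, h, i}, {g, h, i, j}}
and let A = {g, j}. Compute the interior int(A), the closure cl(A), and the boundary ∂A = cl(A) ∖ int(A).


int(A) = {g}, cl(A) = {g, j}, ∂A = {j}.

Closed sets in (X, τ) are complements of opens:
  closed(X, τ) = {∅, {j}, {g, j}, {h, j}, {i, j}, {g, h, j}, {g, i, j}, {h, i, j}, {g, h, i, j}}.
int(A) = ⋃ {U ∈ τ : U ⊆ A}. Opens contained in A: ∅, {g}.
Taking the union of these: int(A) = {g}.
cl(A) = ⋂ {C closed : A ⊆ C}. Closed sets containing A: {g, j}, {g, h, j}, {g, i, j}, {g, h, i, j}.
Intersecting these: cl(A) = {g, j}.
∂A = cl(A) ∖ int(A) = {g, j} ∖ {g} = {j}.


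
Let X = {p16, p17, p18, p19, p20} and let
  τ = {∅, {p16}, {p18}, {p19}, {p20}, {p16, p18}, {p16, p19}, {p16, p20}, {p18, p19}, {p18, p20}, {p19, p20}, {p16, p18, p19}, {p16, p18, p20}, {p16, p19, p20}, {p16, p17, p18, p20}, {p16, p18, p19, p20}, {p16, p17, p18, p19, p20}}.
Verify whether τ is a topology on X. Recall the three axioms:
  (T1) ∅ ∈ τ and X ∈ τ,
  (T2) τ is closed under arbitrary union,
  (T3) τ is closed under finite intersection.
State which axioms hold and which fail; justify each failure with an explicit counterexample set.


τ is NOT a topology on X.

Axiom (T1): ∅ ∈ τ? Yes; X ∈ τ? Yes.
Axiom (T2/T3): check pairwise unions and intersections of members of τ.
Counterexample for (T2): {p18} ∪ {p19, p20} = {p18, p19, p20} ∉ τ. Therefore τ is NOT a topology.


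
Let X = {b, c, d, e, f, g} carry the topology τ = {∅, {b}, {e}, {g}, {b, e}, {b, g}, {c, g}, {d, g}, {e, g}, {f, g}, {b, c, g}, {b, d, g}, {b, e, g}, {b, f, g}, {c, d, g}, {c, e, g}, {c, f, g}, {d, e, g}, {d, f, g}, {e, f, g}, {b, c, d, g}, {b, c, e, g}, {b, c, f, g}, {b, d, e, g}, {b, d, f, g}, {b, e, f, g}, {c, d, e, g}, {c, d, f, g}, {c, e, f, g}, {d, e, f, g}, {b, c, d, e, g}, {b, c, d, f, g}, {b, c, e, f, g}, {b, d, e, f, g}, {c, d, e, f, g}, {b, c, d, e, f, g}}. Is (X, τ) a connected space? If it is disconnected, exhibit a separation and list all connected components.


(X, τ) is disconnected; components = [{b}, {e}, {c, d, f, g}].

Find clopen sets (U ∈ τ with X ∖ U ∈ τ):
  U = ∅, X ∖ U = {b, c, d, e, f, g} — both open, so U is clopen.
  U = {b}, X ∖ U = {c, d, e, f, g} — both open, so U is clopen.
  U = {e}, X ∖ U = {b, c, d, f, g} — both open, so U is clopen.
  U = {b, e}, X ∖ U = {c, d, f, g} — both open, so U is clopen.
  U = {c, d, f, g}, X ∖ U = {b, e} — both open, so U is clopen.
  U = {b, c, d, f, g}, X ∖ U = {e} — both open, so U is clopen.
  U = {c, d, e, f, g}, X ∖ U = {b} — both open, so U is clopen.
  U = {b, c, d, e, f, g}, X ∖ U = ∅ — both open, so U is clopen.
Nontrivial clopen(s) exist: e.g. {c, d, e, f, g}. So (X, τ) is disconnected.
Compute connected components by grouping points that agree on all clopens:
  component: {b}
  component: {e}
  component: {c, d, f, g}


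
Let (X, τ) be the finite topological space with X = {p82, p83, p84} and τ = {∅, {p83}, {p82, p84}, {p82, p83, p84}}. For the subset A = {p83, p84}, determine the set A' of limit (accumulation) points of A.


A' = {p82}

For each x ∈ X, list the open sets U ∈ τ with x ∈ U, then check whether U ∩ (A ∖ {x}) ≠ ∅ for every such U.
  x = p82: opens ∋ x are {p82, p84}, {p82, p83, p84}; each meets A ∖ {p82}, so x IS a limit point.
  x = p83: open {p83} ∋ x has {p83} ∩ (A ∖ {p83}) = ∅, so x is NOT a limit point.
  x = p84: open {p82, p84} ∋ x has {p82, p84} ∩ (A ∖ {p84}) = ∅, so x is NOT a limit point.
Collecting: A' = {p82}.


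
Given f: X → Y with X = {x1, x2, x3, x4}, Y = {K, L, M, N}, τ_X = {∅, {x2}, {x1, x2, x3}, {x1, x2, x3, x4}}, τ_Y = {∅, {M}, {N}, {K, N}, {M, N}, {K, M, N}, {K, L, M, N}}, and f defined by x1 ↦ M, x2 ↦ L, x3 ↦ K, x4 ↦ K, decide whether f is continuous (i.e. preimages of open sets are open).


f is NOT continuous.

Compute f^{-1}(U) for each U ∈ τ_Y:
  U = ∅: f^{-1}(U) = ∅ ∈ τ_X ✓.
  U = {M}: f^{-1}(U) = {x1} ∉ τ_X ✗.
  U = {N}: f^{-1}(U) = ∅ ∈ τ_X ✓.
  U = {K, N}: f^{-1}(U) = {x3, x4} ∉ τ_X ✗.
  U = {M, N}: f^{-1}(U) = {x1} ∉ τ_X ✗.
  U = {K, M, N}: f^{-1}(U) = {x1, x3, x4} ∉ τ_X ✗.
  U = {K, L, M, N}: f^{-1}(U) = {x1, x2, x3, x4} ∈ τ_X ✓.
Found U = {M} with f^{-1}(U) = {x1} not in τ_X. Therefore f is NOT continuous.


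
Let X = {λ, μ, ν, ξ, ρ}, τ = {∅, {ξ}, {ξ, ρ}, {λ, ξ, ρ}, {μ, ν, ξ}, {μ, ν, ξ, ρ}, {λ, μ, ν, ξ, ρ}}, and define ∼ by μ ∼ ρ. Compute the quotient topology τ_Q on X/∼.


X/∼ = {[λ], [μ=ρ], [ν], [ξ]}; |τ_Q| = 4.

Equivalence classes: [λ], [μ=ρ], [ν], [ξ].
Quotient map π: X → X/∼ sends λ ↦ [λ], μ ↦ [μ=ρ], ν ↦ [ν], ξ ↦ [ξ], ρ ↦ [μ=ρ].
For each subset V ⊆ X/∼, compute π^{-1}(V) ⊆ X and check whether π^{-1}(V) ∈ τ. V is open in τ_Q iff π^{-1}(V) ∈ τ.
  V = {}: π^{-1}(V) = ∅ ∈ τ ✓.
  V = {[λ]}: π^{-1}(V) = {λ} ∉ τ ✗.
  V = {[μ=ρ]}: π^{-1}(V) = {μ, ρ} ∉ τ ✗.
  V = {[λ], [μ=ρ]}: π^{-1}(V) = {λ, μ, ρ} ∉ τ ✗.
  V = {[ν]}: π^{-1}(V) = {ν} ∉ τ ✗.
  V = {[λ], [ν]}: π^{-1}(V) = {λ, ν} ∉ τ ✗.
  V = {[μ=ρ], [ν]}: π^{-1}(V) = {μ, ν, ρ} ∉ τ ✗.
  V = {[λ], [μ=ρ], [ν]}: π^{-1}(V) = {λ, μ, ν, ρ} ∉ τ ✗.
  V = {[ξ]}: π^{-1}(V) = {ξ} ∈ τ ✓.
  V = {[λ], [ξ]}: π^{-1}(V) = {λ, ξ} ∉ τ ✗.
  V = {[μ=ρ], [ξ]}: π^{-1}(V) = {μ, ξ, ρ} ∉ τ ✗.
  V = {[λ], [μ=ρ], [ξ]}: π^{-1}(V) = {λ, μ, ξ, ρ} ∉ τ ✗.
  V = {[ν], [ξ]}: π^{-1}(V) = {ν, ξ} ∉ τ ✗.
  V = {[λ], [ν], [ξ]}: π^{-1}(V) = {λ, ν, ξ} ∉ τ ✗.
  V = {[μ=ρ], [ν], [ξ]}: π^{-1}(V) = {μ, ν, ξ, ρ} ∈ τ ✓.
  V = {[λ], [μ=ρ], [ν], [ξ]}: π^{-1}(V) = {λ, μ, ν, ξ, ρ} ∈ τ ✓.
Open sets in the quotient: τ_Q = {{}, {[ξ]}, {[μ=ρ], [ν], [ξ]}, {[λ], [μ=ρ], [ν], [ξ]}} (4 elements).


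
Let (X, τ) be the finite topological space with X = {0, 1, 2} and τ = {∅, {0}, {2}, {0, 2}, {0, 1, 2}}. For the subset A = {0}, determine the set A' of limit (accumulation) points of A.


A' = {1}

For each x ∈ X, list the open sets U ∈ τ with x ∈ U, then check whether U ∩ (A ∖ {x}) ≠ ∅ for every such U.
  x = 0: open {0} ∋ x has {0} ∩ (A ∖ {0}) = ∅, so x is NOT a limit point.
  x = 1: opens ∋ x are {0, 1, 2}; each meets A ∖ {1}, so x IS a limit point.
  x = 2: open {2} ∋ x has {2} ∩ (A ∖ {2}) = ∅, so x is NOT a limit point.
Collecting: A' = {1}.


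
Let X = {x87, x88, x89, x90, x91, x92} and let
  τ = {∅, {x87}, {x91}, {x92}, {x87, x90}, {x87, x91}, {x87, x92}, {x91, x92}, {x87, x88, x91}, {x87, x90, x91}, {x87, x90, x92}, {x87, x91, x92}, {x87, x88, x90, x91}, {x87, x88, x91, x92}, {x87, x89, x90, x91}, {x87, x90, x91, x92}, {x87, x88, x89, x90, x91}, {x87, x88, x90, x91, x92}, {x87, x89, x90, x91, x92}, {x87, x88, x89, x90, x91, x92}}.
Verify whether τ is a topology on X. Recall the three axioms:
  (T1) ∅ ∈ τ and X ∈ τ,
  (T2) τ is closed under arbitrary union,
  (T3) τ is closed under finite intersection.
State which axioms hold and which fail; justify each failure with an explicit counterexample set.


τ IS a topology on X.

Axiom (T1): ∅ ∈ τ? Yes; X ∈ τ? Yes.
Axiom (T2/T3): check pairwise unions and intersections of members of τ.
All pairwise intersections and unions checked — each lies in τ. Therefore τ satisfies (T1), (T2), (T3): it IS a topology on X.


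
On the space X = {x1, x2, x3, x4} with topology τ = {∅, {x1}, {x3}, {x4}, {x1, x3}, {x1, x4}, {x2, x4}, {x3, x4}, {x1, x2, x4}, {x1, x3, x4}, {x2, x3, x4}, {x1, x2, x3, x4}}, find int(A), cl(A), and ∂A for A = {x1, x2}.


int(A) = {x1}, cl(A) = {x1, x2}, ∂A = {x2}.

Closed sets in (X, τ) are complements of opens:
  closed(X, τ) = {∅, {x1}, {x2}, {x3}, {x1, x2}, {x1, x3}, {x2, x3}, {x2, x4}, {x1, x2, x3}, {x1, x2, x4}, {x2, x3, x4}, {x1, x2, x3, x4}}.
int(A) = ⋃ {U ∈ τ : U ⊆ A}. Opens contained in A: ∅, {x1}.
Taking the union of these: int(A) = {x1}.
cl(A) = ⋂ {C closed : A ⊆ C}. Closed sets containing A: {x1, x2}, {x1, x2, x3}, {x1, x2, x4}, {x1, x2, x3, x4}.
Intersecting these: cl(A) = {x1, x2}.
∂A = cl(A) ∖ int(A) = {x1, x2} ∖ {x1} = {x2}.


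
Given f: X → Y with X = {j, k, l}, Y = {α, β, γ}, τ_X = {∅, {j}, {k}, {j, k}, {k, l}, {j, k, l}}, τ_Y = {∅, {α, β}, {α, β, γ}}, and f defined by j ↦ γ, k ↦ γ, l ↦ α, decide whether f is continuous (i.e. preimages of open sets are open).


f is NOT continuous.

Compute f^{-1}(U) for each U ∈ τ_Y:
  U = ∅: f^{-1}(U) = ∅ ∈ τ_X ✓.
  U = {α, β}: f^{-1}(U) = {l} ∉ τ_X ✗.
  U = {α, β, γ}: f^{-1}(U) = {j, k, l} ∈ τ_X ✓.
Found U = {α, β} with f^{-1}(U) = {l} not in τ_X. Therefore f is NOT continuous.


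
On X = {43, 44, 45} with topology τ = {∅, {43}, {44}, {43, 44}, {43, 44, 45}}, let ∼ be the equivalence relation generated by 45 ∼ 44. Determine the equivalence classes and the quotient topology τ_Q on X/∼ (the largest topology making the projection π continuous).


X/∼ = {[43], [44=45]}; |τ_Q| = 3.

Equivalence classes: [43], [44=45].
Quotient map π: X → X/∼ sends 43 ↦ [43], 44 ↦ [44=45], 45 ↦ [44=45].
For each subset V ⊆ X/∼, compute π^{-1}(V) ⊆ X and check whether π^{-1}(V) ∈ τ. V is open in τ_Q iff π^{-1}(V) ∈ τ.
  V = {}: π^{-1}(V) = ∅ ∈ τ ✓.
  V = {[43]}: π^{-1}(V) = {43} ∈ τ ✓.
  V = {[44=45]}: π^{-1}(V) = {44, 45} ∉ τ ✗.
  V = {[43], [44=45]}: π^{-1}(V) = {43, 44, 45} ∈ τ ✓.
Open sets in the quotient: τ_Q = {{}, {[43]}, {[43], [44=45]}} (3 elements).


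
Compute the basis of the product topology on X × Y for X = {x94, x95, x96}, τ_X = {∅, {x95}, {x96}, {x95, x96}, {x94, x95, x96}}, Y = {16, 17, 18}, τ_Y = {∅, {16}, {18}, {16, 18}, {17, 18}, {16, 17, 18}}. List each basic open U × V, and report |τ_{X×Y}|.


Basis B = {∅ × ∅, {x95} × {16}, {x95} × {18}, {x96} × {16}, {x96} × {18}, {x95} × {16, 18}, {x95, x96} × {16}, {x95} × {17, 18}, {x95, x96} × {18}, {x96} × {16, 18}, {x96} × {17, 18}, {x94, x95, x96} × {16}, {x94, x95, x96} × {18}, {x95} × {16, 17, 18}, {x96} × {16, 17, 18}, {x95, x96} × {16, 18}, {x95, x96} × {17, 18}, {x94, x95, x96} × {16, 18}, {x94, x95, x96} × {17, 18}, {x95, x96} × {16, 17, 18}, {x94, x95, x96} × {16, 17, 18}}; |τ_{X×Y}| = 70.

Enumerate products U × V with U ∈ τ_X, V ∈ τ_Y (deduplicated):
  ∅ × ∅ = {} (∅)
  {x95} × {16} = {(x95,16)}
  {x95} × {18} = {(x95,18)}
  {x96} × {16} = {(x96,16)}
  {x96} × {18} = {(x96,18)}
  {x95} × {16, 18} = {(x95,16), (x95,18)}
  {x95, x96} × {16} = {(x95,16), (x96,16)}
  {x95} × {17, 18} = {(x95,17), (x95,18)}
  {x95, x96} × {18} = {(x95,18), (x96,18)}
  {x96} × {16, 18} = {(x96,16), (x96,18)}
  {x96} × {17, 18} = {(x96,17), (x96,18)}
  {x94, x95, x96} × {16} = {(x94,16), (x95,16), (x96,16)}
  {x94, x95, x96} × {18} = {(x94,18), (x95,18), (x96,18)}
  {x95} × {16, 17, 18} = {(x95,16), (x95,17), (x95,18)}
  {x96} × {16, 17, 18} = {(x96,16), (x96,17), (x96,18)}
  {x95, x96} × {16, 18} = {(x95,16), (x95,18), (x96,16), (x96,18)}
  {x95, x96} × {17, 18} = {(x95,17), (x95,18), (x96,17), (x96,18)}
  {x94, x95, x96} × {16, 18} = {(x94,16), (x94,18), (x95,16), (x95,18), (x96,16), (x96,18)}
  {x94, x95, x96} × {17, 18} = {(x94,17), (x94,18), (x95,17), (x95,18), (x96,17), (x96,18)}
  {x95, x96} × {16, 17, 18} = {(x95,16), (x95,17), (x95,18), (x96,16), (x96,17), (x96,18)}
  {x94, x95, x96} × {16, 17, 18} = {(x94,16), (x94,17), (x94,18), (x95,16), (x95,17), (x95,18), (x96,16), (x96,17), (x96,18)}
These 21 distinct sets form the basis B.
Close under arbitrary unions to get τ_{X×Y}; counting gives |τ_{X×Y}| = 70.


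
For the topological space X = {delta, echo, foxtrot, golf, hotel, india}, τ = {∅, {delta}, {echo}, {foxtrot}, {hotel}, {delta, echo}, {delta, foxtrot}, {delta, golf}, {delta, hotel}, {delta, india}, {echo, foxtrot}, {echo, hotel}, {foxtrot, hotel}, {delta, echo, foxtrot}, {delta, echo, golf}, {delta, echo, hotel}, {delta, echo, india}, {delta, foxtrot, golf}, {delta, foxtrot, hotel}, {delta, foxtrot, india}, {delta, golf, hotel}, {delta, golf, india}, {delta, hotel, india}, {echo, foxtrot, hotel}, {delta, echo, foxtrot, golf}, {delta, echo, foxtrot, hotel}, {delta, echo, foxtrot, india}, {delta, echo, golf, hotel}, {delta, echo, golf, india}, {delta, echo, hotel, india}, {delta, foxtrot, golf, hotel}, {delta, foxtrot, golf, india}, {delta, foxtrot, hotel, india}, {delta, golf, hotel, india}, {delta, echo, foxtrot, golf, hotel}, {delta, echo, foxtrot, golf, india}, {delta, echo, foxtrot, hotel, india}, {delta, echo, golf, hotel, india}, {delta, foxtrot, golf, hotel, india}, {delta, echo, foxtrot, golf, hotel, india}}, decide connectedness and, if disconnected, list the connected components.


(X, τ) is disconnected; components = [{echo}, {foxtrot}, {hotel}, {delta, golf, india}].

Find clopen sets (U ∈ τ with X ∖ U ∈ τ):
  U = ∅, X ∖ U = {delta, echo, foxtrot, golf, hotel, india} — both open, so U is clopen.
  U = {echo}, X ∖ U = {delta, foxtrot, golf, hotel, india} — both open, so U is clopen.
  U = {foxtrot}, X ∖ U = {delta, echo, golf, hotel, india} — both open, so U is clopen.
  U = {hotel}, X ∖ U = {delta, echo, foxtrot, golf, india} — both open, so U is clopen.
  U = {echo, foxtrot}, X ∖ U = {delta, golf, hotel, india} — both open, so U is clopen.
  U = {echo, hotel}, X ∖ U = {delta, foxtrot, golf, india} — both open, so U is clopen.
  U = {foxtrot, hotel}, X ∖ U = {delta, echo, golf, india} — both open, so U is clopen.
  U = {delta, golf, india}, X ∖ U = {echo, foxtrot, hotel} — both open, so U is clopen.
  U = {echo, foxtrot, hotel}, X ∖ U = {delta, golf, india} — both open, so U is clopen.
  U = {delta, echo, golf, india}, X ∖ U = {foxtrot, hotel} — both open, so U is clopen.
  U = {delta, foxtrot, golf, india}, X ∖ U = {echo, hotel} — both open, so U is clopen.
  U = {delta, golf, hotel, india}, X ∖ U = {echo, foxtrot} — both open, so U is clopen.
  U = {delta, echo, foxtrot, golf, india}, X ∖ U = {hotel} — both open, so U is clopen.
  U = {delta, echo, golf, hotel, india}, X ∖ U = {foxtrot} — both open, so U is clopen.
  U = {delta, foxtrot, golf, hotel, india}, X ∖ U = {echo} — both open, so U is clopen.
  U = {delta, echo, foxtrot, golf, hotel, india}, X ∖ U = ∅ — both open, so U is clopen.
Nontrivial clopen(s) exist: e.g. {delta, foxtrot, golf, india}. So (X, τ) is disconnected.
Compute connected components by grouping points that agree on all clopens:
  component: {echo}
  component: {foxtrot}
  component: {hotel}
  component: {delta, golf, india}


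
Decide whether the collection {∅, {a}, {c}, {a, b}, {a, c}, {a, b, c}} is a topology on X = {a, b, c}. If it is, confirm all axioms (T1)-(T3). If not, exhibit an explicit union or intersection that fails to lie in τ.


τ IS a topology on X.

Axiom (T1): ∅ ∈ τ? Yes; X ∈ τ? Yes.
Axiom (T2/T3): check pairwise unions and intersections of members of τ.
All pairwise intersections and unions checked — each lies in τ. Therefore τ satisfies (T1), (T2), (T3): it IS a topology on X.


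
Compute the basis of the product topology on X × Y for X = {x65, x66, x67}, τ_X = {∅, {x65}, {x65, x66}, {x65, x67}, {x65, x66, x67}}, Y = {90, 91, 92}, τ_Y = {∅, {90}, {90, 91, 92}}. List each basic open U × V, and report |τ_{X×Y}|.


Basis B = {∅ × ∅, {x65} × {90}, {x65, x66} × {90}, {x65, x67} × {90}, {x65} × {90, 91, 92}, {x65, x66, x67} × {90}, {x65, x66} × {90, 91, 92}, {x65, x67} × {90, 91, 92}, {x65, x66, x67} × {90, 91, 92}}; |τ_{X×Y}| = 14.

Enumerate products U × V with U ∈ τ_X, V ∈ τ_Y (deduplicated):
  ∅ × ∅ = {} (∅)
  {x65} × {90} = {(x65,90)}
  {x65, x66} × {90} = {(x65,90), (x66,90)}
  {x65, x67} × {90} = {(x65,90), (x67,90)}
  {x65} × {90, 91, 92} = {(x65,90), (x65,91), (x65,92)}
  {x65, x66, x67} × {90} = {(x65,90), (x66,90), (x67,90)}
  {x65, x66} × {90, 91, 92} = {(x65,90), (x65,91), (x65,92), (x66,90), (x66,91), (x66,92)}
  {x65, x67} × {90, 91, 92} = {(x65,90), (x65,91), (x65,92), (x67,90), (x67,91), (x67,92)}
  {x65, x66, x67} × {90, 91, 92} = {(x65,90), (x65,91), (x65,92), (x66,90), (x66,91), (x66,92), (x67,90), (x67,91), (x67,92)}
These 9 distinct sets form the basis B.
Close under arbitrary unions to get τ_{X×Y}; counting gives |τ_{X×Y}| = 14.


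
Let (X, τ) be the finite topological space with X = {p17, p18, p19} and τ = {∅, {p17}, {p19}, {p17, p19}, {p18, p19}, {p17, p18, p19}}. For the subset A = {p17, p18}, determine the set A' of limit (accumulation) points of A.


A' = ∅

For each x ∈ X, list the open sets U ∈ τ with x ∈ U, then check whether U ∩ (A ∖ {x}) ≠ ∅ for every such U.
  x = p17: open {p17} ∋ x has {p17} ∩ (A ∖ {p17}) = ∅, so x is NOT a limit point.
  x = p18: open {p18, p19} ∋ x has {p18, p19} ∩ (A ∖ {p18}) = ∅, so x is NOT a limit point.
  x = p19: open {p19} ∋ x has {p19} ∩ (A ∖ {p19}) = ∅, so x is NOT a limit point.
Collecting: A' = ∅.


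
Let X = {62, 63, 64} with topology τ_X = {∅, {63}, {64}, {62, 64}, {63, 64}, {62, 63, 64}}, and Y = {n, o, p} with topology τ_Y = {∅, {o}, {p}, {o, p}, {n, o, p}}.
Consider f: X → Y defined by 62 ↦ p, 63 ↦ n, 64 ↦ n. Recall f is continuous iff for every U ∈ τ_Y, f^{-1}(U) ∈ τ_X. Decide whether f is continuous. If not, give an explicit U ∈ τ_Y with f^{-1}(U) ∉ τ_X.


f is NOT continuous.

Compute f^{-1}(U) for each U ∈ τ_Y:
  U = ∅: f^{-1}(U) = ∅ ∈ τ_X ✓.
  U = {o}: f^{-1}(U) = ∅ ∈ τ_X ✓.
  U = {p}: f^{-1}(U) = {62} ∉ τ_X ✗.
  U = {o, p}: f^{-1}(U) = {62} ∉ τ_X ✗.
  U = {n, o, p}: f^{-1}(U) = {62, 63, 64} ∈ τ_X ✓.
Found U = {p} with f^{-1}(U) = {62} not in τ_X. Therefore f is NOT continuous.


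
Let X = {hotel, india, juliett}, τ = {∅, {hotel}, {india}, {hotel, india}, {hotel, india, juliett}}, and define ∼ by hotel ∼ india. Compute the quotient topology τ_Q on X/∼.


X/∼ = {[hotel=india], [juliett]}; |τ_Q| = 3.

Equivalence classes: [hotel=india], [juliett].
Quotient map π: X → X/∼ sends hotel ↦ [hotel=india], india ↦ [hotel=india], juliett ↦ [juliett].
For each subset V ⊆ X/∼, compute π^{-1}(V) ⊆ X and check whether π^{-1}(V) ∈ τ. V is open in τ_Q iff π^{-1}(V) ∈ τ.
  V = {}: π^{-1}(V) = ∅ ∈ τ ✓.
  V = {[hotel=india]}: π^{-1}(V) = {hotel, india} ∈ τ ✓.
  V = {[juliett]}: π^{-1}(V) = {juliett} ∉ τ ✗.
  V = {[hotel=india], [juliett]}: π^{-1}(V) = {hotel, india, juliett} ∈ τ ✓.
Open sets in the quotient: τ_Q = {{}, {[hotel=india]}, {[hotel=india], [juliett]}} (3 elements).


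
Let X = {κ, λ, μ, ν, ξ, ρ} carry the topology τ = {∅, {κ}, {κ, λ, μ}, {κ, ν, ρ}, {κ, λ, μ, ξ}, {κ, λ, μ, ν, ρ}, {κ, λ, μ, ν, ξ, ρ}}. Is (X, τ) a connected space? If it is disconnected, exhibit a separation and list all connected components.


(X, τ) is connected.

Find clopen sets (U ∈ τ with X ∖ U ∈ τ):
  U = ∅, X ∖ U = {κ, λ, μ, ν, ξ, ρ} — both open, so U is clopen.
  U = {κ, λ, μ, ν, ξ, ρ}, X ∖ U = ∅ — both open, so U is clopen.
Only trivial clopens (∅ and X) exist, so (X, τ) is connected.
Compute connected components by grouping points that agree on all clopens:
  component: {κ, λ, μ, ν, ξ, ρ}


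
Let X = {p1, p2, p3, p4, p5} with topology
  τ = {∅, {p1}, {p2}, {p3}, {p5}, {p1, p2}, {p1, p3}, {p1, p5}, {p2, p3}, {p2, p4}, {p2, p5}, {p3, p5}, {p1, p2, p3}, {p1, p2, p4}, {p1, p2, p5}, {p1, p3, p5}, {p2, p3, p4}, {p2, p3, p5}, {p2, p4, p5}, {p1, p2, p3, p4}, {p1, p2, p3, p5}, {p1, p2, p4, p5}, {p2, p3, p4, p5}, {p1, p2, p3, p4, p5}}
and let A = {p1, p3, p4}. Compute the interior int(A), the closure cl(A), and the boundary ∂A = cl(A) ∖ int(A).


int(A) = {p1, p3}, cl(A) = {p1, p3, p4}, ∂A = {p4}.

Closed sets in (X, τ) are complements of opens:
  closed(X, τ) = {∅, {p1}, {p3}, {p4}, {p5}, {p1, p3}, {p1, p4}, {p1, p5}, {p2, p4}, {p3, p4}, {p3, p5}, {p4, p5}, {p1, p2, p4}, {p1, p3, p4}, {p1, p3, p5}, {p1, p4, p5}, {p2, p3, p4}, {p2, p4, p5}, {p3, p4, p5}, {p1, p2, p3, p4}, {p1, p2, p4, p5}, {p1, p3, p4, p5}, {p2, p3, p4, p5}, {p1, p2, p3, p4, p5}}.
int(A) = ⋃ {U ∈ τ : U ⊆ A}. Opens contained in A: ∅, {p1}, {p3}, {p1, p3}.
Taking the union of these: int(A) = {p1, p3}.
cl(A) = ⋂ {C closed : A ⊆ C}. Closed sets containing A: {p1, p3, p4}, {p1, p2, p3, p4}, {p1, p3, p4, p5}, {p1, p2, p3, p4, p5}.
Intersecting these: cl(A) = {p1, p3, p4}.
∂A = cl(A) ∖ int(A) = {p1, p3, p4} ∖ {p1, p3} = {p4}.


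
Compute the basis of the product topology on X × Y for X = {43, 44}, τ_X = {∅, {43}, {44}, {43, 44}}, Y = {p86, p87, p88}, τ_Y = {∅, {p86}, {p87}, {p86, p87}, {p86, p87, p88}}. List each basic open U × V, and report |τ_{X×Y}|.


Basis B = {∅ × ∅, {43} × {p86}, {43} × {p87}, {44} × {p86}, {44} × {p87}, {43} × {p86, p87}, {43, 44} × {p86}, {43, 44} × {p87}, {44} × {p86, p87}, {43} × {p86, p87, p88}, {44} × {p86, p87, p88}, {43, 44} × {p86, p87}, {43, 44} × {p86, p87, p88}}; |τ_{X×Y}| = 25.

Enumerate products U × V with U ∈ τ_X, V ∈ τ_Y (deduplicated):
  ∅ × ∅ = {} (∅)
  {43} × {p86} = {(43,p86)}
  {43} × {p87} = {(43,p87)}
  {44} × {p86} = {(44,p86)}
  {44} × {p87} = {(44,p87)}
  {43} × {p86, p87} = {(43,p86), (43,p87)}
  {43, 44} × {p86} = {(43,p86), (44,p86)}
  {43, 44} × {p87} = {(43,p87), (44,p87)}
  {44} × {p86, p87} = {(44,p86), (44,p87)}
  {43} × {p86, p87, p88} = {(43,p86), (43,p87), (43,p88)}
  {44} × {p86, p87, p88} = {(44,p86), (44,p87), (44,p88)}
  {43, 44} × {p86, p87} = {(43,p86), (43,p87), (44,p86), (44,p87)}
  {43, 44} × {p86, p87, p88} = {(43,p86), (43,p87), (43,p88), (44,p86), (44,p87), (44,p88)}
These 13 distinct sets form the basis B.
Close under arbitrary unions to get τ_{X×Y}; counting gives |τ_{X×Y}| = 25.


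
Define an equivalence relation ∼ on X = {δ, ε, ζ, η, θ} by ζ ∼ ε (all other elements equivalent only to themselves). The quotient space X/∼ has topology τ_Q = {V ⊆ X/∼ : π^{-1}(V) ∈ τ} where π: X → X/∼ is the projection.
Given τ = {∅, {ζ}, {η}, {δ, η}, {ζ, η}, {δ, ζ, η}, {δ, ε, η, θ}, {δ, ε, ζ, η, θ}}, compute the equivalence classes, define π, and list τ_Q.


X/∼ = {[δ], [ε=ζ], [η], [θ]}; |τ_Q| = 4.

Equivalence classes: [δ], [ε=ζ], [η], [θ].
Quotient map π: X → X/∼ sends δ ↦ [δ], ε ↦ [ε=ζ], ζ ↦ [ε=ζ], η ↦ [η], θ ↦ [θ].
For each subset V ⊆ X/∼, compute π^{-1}(V) ⊆ X and check whether π^{-1}(V) ∈ τ. V is open in τ_Q iff π^{-1}(V) ∈ τ.
  V = {}: π^{-1}(V) = ∅ ∈ τ ✓.
  V = {[δ]}: π^{-1}(V) = {δ} ∉ τ ✗.
  V = {[ε=ζ]}: π^{-1}(V) = {ε, ζ} ∉ τ ✗.
  V = {[δ], [ε=ζ]}: π^{-1}(V) = {δ, ε, ζ} ∉ τ ✗.
  V = {[η]}: π^{-1}(V) = {η} ∈ τ ✓.
  V = {[δ], [η]}: π^{-1}(V) = {δ, η} ∈ τ ✓.
  V = {[ε=ζ], [η]}: π^{-1}(V) = {ε, ζ, η} ∉ τ ✗.
  V = {[δ], [ε=ζ], [η]}: π^{-1}(V) = {δ, ε, ζ, η} ∉ τ ✗.
  V = {[θ]}: π^{-1}(V) = {θ} ∉ τ ✗.
  V = {[δ], [θ]}: π^{-1}(V) = {δ, θ} ∉ τ ✗.
  V = {[ε=ζ], [θ]}: π^{-1}(V) = {ε, ζ, θ} ∉ τ ✗.
  V = {[δ], [ε=ζ], [θ]}: π^{-1}(V) = {δ, ε, ζ, θ} ∉ τ ✗.
  V = {[η], [θ]}: π^{-1}(V) = {η, θ} ∉ τ ✗.
  V = {[δ], [η], [θ]}: π^{-1}(V) = {δ, η, θ} ∉ τ ✗.
  V = {[ε=ζ], [η], [θ]}: π^{-1}(V) = {ε, ζ, η, θ} ∉ τ ✗.
  V = {[δ], [ε=ζ], [η], [θ]}: π^{-1}(V) = {δ, ε, ζ, η, θ} ∈ τ ✓.
Open sets in the quotient: τ_Q = {{}, {[η]}, {[δ], [η]}, {[δ], [ε=ζ], [η], [θ]}} (4 elements).


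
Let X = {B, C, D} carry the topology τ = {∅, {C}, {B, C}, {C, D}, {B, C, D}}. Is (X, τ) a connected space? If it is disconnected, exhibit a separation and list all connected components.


(X, τ) is connected.

Find clopen sets (U ∈ τ with X ∖ U ∈ τ):
  U = ∅, X ∖ U = {B, C, D} — both open, so U is clopen.
  U = {B, C, D}, X ∖ U = ∅ — both open, so U is clopen.
Only trivial clopens (∅ and X) exist, so (X, τ) is connected.
Compute connected components by grouping points that agree on all clopens:
  component: {B, C, D}


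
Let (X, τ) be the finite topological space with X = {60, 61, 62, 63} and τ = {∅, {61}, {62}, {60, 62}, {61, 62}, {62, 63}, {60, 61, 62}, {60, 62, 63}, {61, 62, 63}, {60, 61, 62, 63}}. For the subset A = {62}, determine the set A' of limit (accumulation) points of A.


A' = {60, 63}

For each x ∈ X, list the open sets U ∈ τ with x ∈ U, then check whether U ∩ (A ∖ {x}) ≠ ∅ for every such U.
  x = 60: opens ∋ x are {60, 62}, {60, 61, 62}, {60, 62, 63}, {60, 61, 62, 63}; each meets A ∖ {60}, so x IS a limit point.
  x = 61: open {61} ∋ x has {61} ∩ (A ∖ {61}) = ∅, so x is NOT a limit point.
  x = 62: open {62} ∋ x has {62} ∩ (A ∖ {62}) = ∅, so x is NOT a limit point.
  x = 63: opens ∋ x are {62, 63}, {60, 62, 63}, {61, 62, 63}, {60, 61, 62, 63}; each meets A ∖ {63}, so x IS a limit point.
Collecting: A' = {60, 63}.


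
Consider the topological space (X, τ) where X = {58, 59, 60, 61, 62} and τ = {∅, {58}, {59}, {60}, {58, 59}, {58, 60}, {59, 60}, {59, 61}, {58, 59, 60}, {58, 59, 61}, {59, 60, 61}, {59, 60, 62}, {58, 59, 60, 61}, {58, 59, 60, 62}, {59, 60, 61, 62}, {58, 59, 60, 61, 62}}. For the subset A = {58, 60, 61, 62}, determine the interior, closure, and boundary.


int(A) = {58, 60}, cl(A) = {58, 60, 61, 62}, ∂A = {61, 62}.

Closed sets in (X, τ) are complements of opens:
  closed(X, τ) = {∅, {58}, {61}, {62}, {58, 61}, {58, 62}, {60, 62}, {61, 62}, {58, 60, 62}, {58, 61, 62}, {59, 61, 62}, {60, 61, 62}, {58, 59, 61, 62}, {58, 60, 61, 62}, {59, 60, 61, 62}, {58, 59, 60, 61, 62}}.
int(A) = ⋃ {U ∈ τ : U ⊆ A}. Opens contained in A: ∅, {58}, {60}, {58, 60}.
Taking the union of these: int(A) = {58, 60}.
cl(A) = ⋂ {C closed : A ⊆ C}. Closed sets containing A: {58, 60, 61, 62}, {58, 59, 60, 61, 62}.
Intersecting these: cl(A) = {58, 60, 61, 62}.
∂A = cl(A) ∖ int(A) = {58, 60, 61, 62} ∖ {58, 60} = {61, 62}.


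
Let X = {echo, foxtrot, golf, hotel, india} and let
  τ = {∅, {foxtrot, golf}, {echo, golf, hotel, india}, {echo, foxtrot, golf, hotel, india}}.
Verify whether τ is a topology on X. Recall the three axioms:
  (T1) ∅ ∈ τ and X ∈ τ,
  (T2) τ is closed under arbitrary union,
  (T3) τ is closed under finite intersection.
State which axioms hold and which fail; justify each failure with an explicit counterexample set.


τ is NOT a topology on X.

Axiom (T1): ∅ ∈ τ? Yes; X ∈ τ? Yes.
Axiom (T2/T3): check pairwise unions and intersections of members of τ.
Counterexample for (T3): {foxtrot, golf} ∩ {echo, golf, hotel, india} = {golf} ∉ τ. Therefore τ is NOT a topology.
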